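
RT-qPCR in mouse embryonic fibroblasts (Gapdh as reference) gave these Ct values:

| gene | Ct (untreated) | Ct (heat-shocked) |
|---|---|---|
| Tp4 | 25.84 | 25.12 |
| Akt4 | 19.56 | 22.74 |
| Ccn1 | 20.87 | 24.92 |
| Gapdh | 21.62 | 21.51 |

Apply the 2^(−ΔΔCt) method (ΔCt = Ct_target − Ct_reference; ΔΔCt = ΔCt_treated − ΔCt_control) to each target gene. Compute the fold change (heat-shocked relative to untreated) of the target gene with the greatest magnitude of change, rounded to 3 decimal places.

0.056

Tp4: ΔΔCt = (25.12−21.51) − (25.84−21.62) = 3.61 − 4.22 = -0.61; fold change = 2^0.61 = 1.526
Akt4: ΔΔCt = (22.74−21.51) − (19.56−21.62) = 1.23 − (-2.06) = 3.29; fold change = 2^-3.29 = 0.102
Ccn1: ΔΔCt = (24.92−21.51) − (20.87−21.62) = 3.41 − (-0.75) = 4.16; fold change = 2^-4.16 = 0.056
Ccn1 has the largest |ΔΔCt| = 4.16.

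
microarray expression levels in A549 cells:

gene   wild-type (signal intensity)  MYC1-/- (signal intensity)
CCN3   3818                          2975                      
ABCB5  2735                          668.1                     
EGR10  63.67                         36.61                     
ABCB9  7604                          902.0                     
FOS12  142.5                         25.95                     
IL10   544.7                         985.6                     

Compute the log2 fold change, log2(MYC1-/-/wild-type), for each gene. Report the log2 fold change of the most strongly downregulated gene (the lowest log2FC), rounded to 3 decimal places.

-3.076

log2(2975/3818) = -0.360  (CCN3)
log2(668.1/2735) = -2.033  (ABCB5)
log2(36.61/63.67) = -0.798  (EGR10)
log2(902.0/7604) = -3.076  (ABCB9)
log2(25.95/142.5) = -2.457  (FOS12)
log2(985.6/544.7) = 0.856  (IL10)
ABCB9 is most strongly downregulated.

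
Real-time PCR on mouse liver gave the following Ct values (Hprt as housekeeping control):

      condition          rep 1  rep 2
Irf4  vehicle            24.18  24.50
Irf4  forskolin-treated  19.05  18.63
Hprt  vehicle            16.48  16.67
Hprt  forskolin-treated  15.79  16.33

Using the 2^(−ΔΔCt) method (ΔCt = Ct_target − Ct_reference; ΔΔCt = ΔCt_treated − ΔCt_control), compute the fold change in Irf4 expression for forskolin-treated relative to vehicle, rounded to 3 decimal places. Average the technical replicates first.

31.669

Mean Ct: Irf4 vehicle 24.340; Irf4 forskolin-treated 18.840; Hprt vehicle 16.575; Hprt forskolin-treated 16.060
ΔCt(vehicle) = 24.340 − 16.575 = 7.765
ΔCt(forskolin-treated) = 18.840 − 16.060 = 2.780
ΔΔCt = 2.780 − 7.765 = -4.985
Fold change = 2^(−(-4.985)) = 2^4.985 = 31.6690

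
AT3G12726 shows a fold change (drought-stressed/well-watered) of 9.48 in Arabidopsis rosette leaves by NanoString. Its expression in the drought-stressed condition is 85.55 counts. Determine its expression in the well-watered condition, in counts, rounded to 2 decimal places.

well-watered expression = 85.55 / 9.48 = 9.02

9.02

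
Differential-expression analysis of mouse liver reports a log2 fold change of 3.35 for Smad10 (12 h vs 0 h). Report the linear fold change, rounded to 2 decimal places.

10.20

Fold change = 2^(3.35) = 10.196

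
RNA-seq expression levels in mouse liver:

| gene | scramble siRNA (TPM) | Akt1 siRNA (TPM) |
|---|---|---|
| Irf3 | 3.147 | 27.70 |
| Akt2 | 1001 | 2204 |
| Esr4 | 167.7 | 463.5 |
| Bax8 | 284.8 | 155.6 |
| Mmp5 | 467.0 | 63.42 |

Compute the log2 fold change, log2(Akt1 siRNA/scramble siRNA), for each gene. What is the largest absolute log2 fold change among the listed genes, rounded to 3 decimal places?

log2(27.70/3.147) = 3.138  (Irf3)
log2(2204/1001) = 1.139  (Akt2)
log2(463.5/167.7) = 1.467  (Esr4)
log2(155.6/284.8) = -0.872  (Bax8)
log2(63.42/467.0) = -2.880  (Mmp5)
The largest magnitude belongs to Irf3.

3.138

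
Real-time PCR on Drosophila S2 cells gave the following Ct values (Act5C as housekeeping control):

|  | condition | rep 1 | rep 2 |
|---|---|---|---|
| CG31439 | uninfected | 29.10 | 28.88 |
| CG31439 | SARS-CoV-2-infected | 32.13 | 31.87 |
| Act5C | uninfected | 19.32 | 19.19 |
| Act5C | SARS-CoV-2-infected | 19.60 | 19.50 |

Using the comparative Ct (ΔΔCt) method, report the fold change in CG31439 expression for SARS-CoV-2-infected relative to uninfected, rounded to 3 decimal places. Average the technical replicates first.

0.152

Mean Ct: CG31439 uninfected 28.990; CG31439 SARS-CoV-2-infected 32.000; Act5C uninfected 19.255; Act5C SARS-CoV-2-infected 19.550
ΔCt(uninfected) = 28.990 − 19.255 = 9.735
ΔCt(SARS-CoV-2-infected) = 32.000 − 19.550 = 12.450
ΔΔCt = 12.450 − 9.735 = 2.715
Fold change = 2^(−2.715) = 0.1523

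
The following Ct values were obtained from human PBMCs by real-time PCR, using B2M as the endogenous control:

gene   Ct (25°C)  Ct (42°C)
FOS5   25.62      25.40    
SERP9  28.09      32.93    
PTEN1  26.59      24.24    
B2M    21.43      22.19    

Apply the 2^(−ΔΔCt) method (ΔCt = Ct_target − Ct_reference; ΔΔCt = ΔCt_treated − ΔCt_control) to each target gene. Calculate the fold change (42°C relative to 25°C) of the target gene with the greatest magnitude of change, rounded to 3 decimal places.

0.059

FOS5: ΔΔCt = (25.40−22.19) − (25.62−21.43) = 3.21 − 4.19 = -0.98; fold change = 2^0.98 = 1.972
SERP9: ΔΔCt = (32.93−22.19) − (28.09−21.43) = 10.74 − 6.66 = 4.08; fold change = 2^-4.08 = 0.059
PTEN1: ΔΔCt = (24.24−22.19) − (26.59−21.43) = 2.05 − 5.16 = -3.11; fold change = 2^3.11 = 8.634
SERP9 has the largest |ΔΔCt| = 4.08.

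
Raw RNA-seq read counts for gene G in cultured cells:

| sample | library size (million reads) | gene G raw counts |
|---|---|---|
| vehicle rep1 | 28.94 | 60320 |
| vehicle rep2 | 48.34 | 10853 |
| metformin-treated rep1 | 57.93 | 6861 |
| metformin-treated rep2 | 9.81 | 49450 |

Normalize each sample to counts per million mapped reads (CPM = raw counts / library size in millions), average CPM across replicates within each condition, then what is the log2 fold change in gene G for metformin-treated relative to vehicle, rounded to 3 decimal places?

CPM(vehicle rep1) = 60320 / 28.94 = 2084.3124
CPM(vehicle rep2) = 10853 / 48.34 = 224.5139
CPM(metformin-treated rep1) = 6861 / 57.93 = 118.4360
CPM(metformin-treated rep2) = 49450 / 9.81 = 5040.7747
mean CPM(vehicle) = 1154.4131; mean CPM(metformin-treated) = 2579.6054
Fold change = 2579.6054 / 1154.4131 = 2.23456
log2(2.23456) = 1.1600

1.160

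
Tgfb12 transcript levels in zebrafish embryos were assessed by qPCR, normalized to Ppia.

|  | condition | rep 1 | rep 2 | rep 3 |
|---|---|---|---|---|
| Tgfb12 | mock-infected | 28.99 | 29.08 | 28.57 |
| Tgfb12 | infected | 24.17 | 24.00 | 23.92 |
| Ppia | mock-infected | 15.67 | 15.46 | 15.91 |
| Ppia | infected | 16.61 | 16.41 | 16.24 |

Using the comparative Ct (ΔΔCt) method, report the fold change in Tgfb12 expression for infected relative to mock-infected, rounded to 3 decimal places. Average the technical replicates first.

Mean Ct: Tgfb12 mock-infected 28.880; Tgfb12 infected 24.030; Ppia mock-infected 15.680; Ppia infected 16.420
ΔCt(mock-infected) = 28.880 − 15.680 = 13.200
ΔCt(infected) = 24.030 − 16.420 = 7.610
ΔΔCt = 7.610 − 13.200 = -5.590
Fold change = 2^(−(-5.590)) = 2^5.590 = 48.1679

48.168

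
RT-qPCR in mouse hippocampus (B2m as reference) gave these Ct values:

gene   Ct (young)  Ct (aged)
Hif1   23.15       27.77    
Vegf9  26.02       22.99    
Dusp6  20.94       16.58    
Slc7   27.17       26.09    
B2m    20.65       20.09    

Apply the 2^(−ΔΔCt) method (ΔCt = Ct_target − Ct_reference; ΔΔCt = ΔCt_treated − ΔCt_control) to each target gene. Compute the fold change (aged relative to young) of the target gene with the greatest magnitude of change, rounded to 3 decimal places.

0.028

Hif1: ΔΔCt = (27.77−20.09) − (23.15−20.65) = 7.68 − 2.50 = 5.18; fold change = 2^-5.18 = 0.028
Vegf9: ΔΔCt = (22.99−20.09) − (26.02−20.65) = 2.90 − 5.37 = -2.47; fold change = 2^2.47 = 5.540
Dusp6: ΔΔCt = (16.58−20.09) − (20.94−20.65) = -3.51 − 0.29 = -3.80; fold change = 2^3.80 = 13.929
Slc7: ΔΔCt = (26.09−20.09) − (27.17−20.65) = 6.00 − 6.52 = -0.52; fold change = 2^0.52 = 1.434
Hif1 has the largest |ΔΔCt| = 5.18.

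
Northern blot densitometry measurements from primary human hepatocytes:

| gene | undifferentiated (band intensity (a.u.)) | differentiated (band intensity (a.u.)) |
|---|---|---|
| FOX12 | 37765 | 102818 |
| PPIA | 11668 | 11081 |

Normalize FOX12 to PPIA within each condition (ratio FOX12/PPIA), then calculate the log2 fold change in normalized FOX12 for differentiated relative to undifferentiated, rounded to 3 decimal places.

1.519

FOX12/PPIA (undifferentiated) = 37765 / 11668 = 3.2366
FOX12/PPIA (differentiated) = 102818 / 11081 = 9.2788
Fold change = 9.2788 / 3.2366 = 2.8668
log2(2.8668) = 1.5194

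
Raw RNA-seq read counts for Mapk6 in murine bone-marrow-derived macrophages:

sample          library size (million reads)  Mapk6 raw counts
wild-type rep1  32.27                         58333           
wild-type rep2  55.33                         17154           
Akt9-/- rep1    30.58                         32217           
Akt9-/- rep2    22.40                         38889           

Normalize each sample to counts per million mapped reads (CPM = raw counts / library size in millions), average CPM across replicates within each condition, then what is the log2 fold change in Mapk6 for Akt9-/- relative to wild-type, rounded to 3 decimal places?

CPM(wild-type rep1) = 58333 / 32.27 = 1807.6542
CPM(wild-type rep2) = 17154 / 55.33 = 310.0307
CPM(Akt9-/- rep1) = 32217 / 30.58 = 1053.5317
CPM(Akt9-/- rep2) = 38889 / 22.40 = 1736.1161
mean CPM(wild-type) = 1058.8424; mean CPM(Akt9-/-) = 1394.8239
Fold change = 1394.8239 / 1058.8424 = 1.31731
log2(1.31731) = 0.3976

0.398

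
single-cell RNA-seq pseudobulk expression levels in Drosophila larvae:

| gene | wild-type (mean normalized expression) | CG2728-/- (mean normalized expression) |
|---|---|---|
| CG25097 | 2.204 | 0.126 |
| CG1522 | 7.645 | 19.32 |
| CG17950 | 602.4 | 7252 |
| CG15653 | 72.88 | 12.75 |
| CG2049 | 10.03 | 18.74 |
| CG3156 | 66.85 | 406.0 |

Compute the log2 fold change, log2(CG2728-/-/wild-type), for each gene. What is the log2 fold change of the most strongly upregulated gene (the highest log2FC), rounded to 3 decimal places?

3.590

log2(0.126/2.204) = -4.129  (CG25097)
log2(19.32/7.645) = 1.338  (CG1522)
log2(7252/602.4) = 3.590  (CG17950)
log2(12.75/72.88) = -2.515  (CG15653)
log2(18.74/10.03) = 0.902  (CG2049)
log2(406.0/66.85) = 2.602  (CG3156)
CG17950 is most strongly upregulated.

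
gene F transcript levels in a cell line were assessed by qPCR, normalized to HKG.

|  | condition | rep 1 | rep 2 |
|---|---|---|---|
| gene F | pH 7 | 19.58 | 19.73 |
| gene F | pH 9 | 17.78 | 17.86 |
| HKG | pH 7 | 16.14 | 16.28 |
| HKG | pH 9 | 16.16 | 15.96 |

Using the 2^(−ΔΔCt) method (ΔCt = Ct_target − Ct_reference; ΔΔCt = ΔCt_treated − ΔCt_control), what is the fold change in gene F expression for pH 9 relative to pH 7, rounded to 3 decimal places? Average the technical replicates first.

Mean Ct: gene F pH 7 19.655; gene F pH 9 17.820; HKG pH 7 16.210; HKG pH 9 16.060
ΔCt(pH 7) = 19.655 − 16.210 = 3.445
ΔCt(pH 9) = 17.820 − 16.060 = 1.760
ΔΔCt = 1.760 − 3.445 = -1.685
Fold change = 2^(−(-1.685)) = 2^1.685 = 3.2154

3.215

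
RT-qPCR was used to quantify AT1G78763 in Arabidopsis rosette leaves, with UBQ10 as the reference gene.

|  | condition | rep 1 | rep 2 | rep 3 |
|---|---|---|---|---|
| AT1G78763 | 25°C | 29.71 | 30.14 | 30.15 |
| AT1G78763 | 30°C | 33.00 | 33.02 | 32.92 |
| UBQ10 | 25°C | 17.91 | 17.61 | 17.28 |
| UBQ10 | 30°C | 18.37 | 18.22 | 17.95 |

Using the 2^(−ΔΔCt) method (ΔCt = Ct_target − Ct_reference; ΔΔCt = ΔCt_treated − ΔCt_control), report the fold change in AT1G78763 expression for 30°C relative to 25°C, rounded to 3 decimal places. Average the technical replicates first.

Mean Ct: AT1G78763 25°C 30.000; AT1G78763 30°C 32.980; UBQ10 25°C 17.600; UBQ10 30°C 18.180
ΔCt(25°C) = 30.000 − 17.600 = 12.400
ΔCt(30°C) = 32.980 − 18.180 = 14.800
ΔΔCt = 14.800 − 12.400 = 2.400
Fold change = 2^(−2.400) = 0.1895

0.189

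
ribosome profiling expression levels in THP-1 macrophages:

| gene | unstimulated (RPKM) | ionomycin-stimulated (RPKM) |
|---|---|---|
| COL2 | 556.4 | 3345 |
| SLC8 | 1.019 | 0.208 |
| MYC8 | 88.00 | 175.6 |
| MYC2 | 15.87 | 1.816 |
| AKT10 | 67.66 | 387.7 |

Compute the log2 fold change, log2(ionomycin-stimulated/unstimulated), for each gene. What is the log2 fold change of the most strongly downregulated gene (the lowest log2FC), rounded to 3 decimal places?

log2(3345/556.4) = 2.588  (COL2)
log2(0.208/1.019) = -2.292  (SLC8)
log2(175.6/88.00) = 0.997  (MYC8)
log2(1.816/15.87) = -3.127  (MYC2)
log2(387.7/67.66) = 2.519  (AKT10)
MYC2 is most strongly downregulated.

-3.127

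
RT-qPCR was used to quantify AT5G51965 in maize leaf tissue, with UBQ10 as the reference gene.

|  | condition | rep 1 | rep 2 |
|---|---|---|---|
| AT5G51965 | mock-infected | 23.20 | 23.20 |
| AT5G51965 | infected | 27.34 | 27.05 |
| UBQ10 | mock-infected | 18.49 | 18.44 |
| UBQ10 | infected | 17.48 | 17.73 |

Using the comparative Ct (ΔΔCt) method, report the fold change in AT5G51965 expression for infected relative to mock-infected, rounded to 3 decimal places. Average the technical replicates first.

Mean Ct: AT5G51965 mock-infected 23.200; AT5G51965 infected 27.195; UBQ10 mock-infected 18.465; UBQ10 infected 17.605
ΔCt(mock-infected) = 23.200 − 18.465 = 4.735
ΔCt(infected) = 27.195 − 17.605 = 9.590
ΔΔCt = 9.590 − 4.735 = 4.855
Fold change = 2^(−4.855) = 0.0346

0.035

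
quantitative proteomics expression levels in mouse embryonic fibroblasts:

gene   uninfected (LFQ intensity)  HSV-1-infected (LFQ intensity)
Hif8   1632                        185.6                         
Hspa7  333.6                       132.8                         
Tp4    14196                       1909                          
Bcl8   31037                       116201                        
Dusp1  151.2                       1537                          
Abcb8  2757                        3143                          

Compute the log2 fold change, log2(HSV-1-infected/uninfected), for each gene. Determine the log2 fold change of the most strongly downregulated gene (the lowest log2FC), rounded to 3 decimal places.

log2(185.6/1632) = -3.136  (Hif8)
log2(132.8/333.6) = -1.329  (Hspa7)
log2(1909/14196) = -2.895  (Tp4)
log2(116201/31037) = 1.905  (Bcl8)
log2(1537/151.2) = 3.346  (Dusp1)
log2(3143/2757) = 0.189  (Abcb8)
Hif8 is most strongly downregulated.

-3.136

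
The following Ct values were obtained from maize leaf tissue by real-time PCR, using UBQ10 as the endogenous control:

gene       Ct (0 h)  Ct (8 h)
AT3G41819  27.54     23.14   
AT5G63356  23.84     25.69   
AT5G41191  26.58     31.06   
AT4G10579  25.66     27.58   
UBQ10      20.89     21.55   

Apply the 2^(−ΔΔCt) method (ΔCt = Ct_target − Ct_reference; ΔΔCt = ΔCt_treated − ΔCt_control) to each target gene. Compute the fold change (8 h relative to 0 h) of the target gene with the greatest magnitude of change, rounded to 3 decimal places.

33.359

AT3G41819: ΔΔCt = (23.14−21.55) − (27.54−20.89) = 1.59 − 6.65 = -5.06; fold change = 2^5.06 = 33.359
AT5G63356: ΔΔCt = (25.69−21.55) − (23.84−20.89) = 4.14 − 2.95 = 1.19; fold change = 2^-1.19 = 0.438
AT5G41191: ΔΔCt = (31.06−21.55) − (26.58−20.89) = 9.51 − 5.69 = 3.82; fold change = 2^-3.82 = 0.071
AT4G10579: ΔΔCt = (27.58−21.55) − (25.66−20.89) = 6.03 − 4.77 = 1.26; fold change = 2^-1.26 = 0.418
AT3G41819 has the largest |ΔΔCt| = 5.06.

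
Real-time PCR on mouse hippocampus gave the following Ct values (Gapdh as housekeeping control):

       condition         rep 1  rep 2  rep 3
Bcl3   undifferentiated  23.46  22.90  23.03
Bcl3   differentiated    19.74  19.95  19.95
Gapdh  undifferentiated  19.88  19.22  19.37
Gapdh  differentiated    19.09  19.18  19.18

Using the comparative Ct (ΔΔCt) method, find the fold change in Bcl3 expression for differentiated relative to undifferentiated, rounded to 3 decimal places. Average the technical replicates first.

7.516

Mean Ct: Bcl3 undifferentiated 23.130; Bcl3 differentiated 19.880; Gapdh undifferentiated 19.490; Gapdh differentiated 19.150
ΔCt(undifferentiated) = 23.130 − 19.490 = 3.640
ΔCt(differentiated) = 19.880 − 19.150 = 0.730
ΔΔCt = 0.730 − 3.640 = -2.910
Fold change = 2^(−(-2.910)) = 2^2.910 = 7.5162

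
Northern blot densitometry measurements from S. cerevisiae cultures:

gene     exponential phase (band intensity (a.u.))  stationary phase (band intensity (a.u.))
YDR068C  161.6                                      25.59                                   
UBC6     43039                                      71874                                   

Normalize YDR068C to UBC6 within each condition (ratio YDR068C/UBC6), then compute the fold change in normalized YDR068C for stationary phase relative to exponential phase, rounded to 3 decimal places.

0.095

YDR068C/UBC6 (exponential phase) = 161.6 / 43039 = 0.0037547
YDR068C/UBC6 (stationary phase) = 25.59 / 71874 = 0.00035604
Fold change = 0.00035604 / 0.0037547 = 0.0948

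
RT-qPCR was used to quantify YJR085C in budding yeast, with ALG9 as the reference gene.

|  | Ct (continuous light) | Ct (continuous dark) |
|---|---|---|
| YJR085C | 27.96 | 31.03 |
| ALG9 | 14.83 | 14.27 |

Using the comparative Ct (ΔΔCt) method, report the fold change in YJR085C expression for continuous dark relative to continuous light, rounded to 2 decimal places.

ΔCt(continuous light) = 27.960 − 14.830 = 13.130
ΔCt(continuous dark) = 31.030 − 14.270 = 16.760
ΔΔCt = 16.760 − 13.130 = 3.630
Fold change = 2^(−3.630) = 0.081

0.08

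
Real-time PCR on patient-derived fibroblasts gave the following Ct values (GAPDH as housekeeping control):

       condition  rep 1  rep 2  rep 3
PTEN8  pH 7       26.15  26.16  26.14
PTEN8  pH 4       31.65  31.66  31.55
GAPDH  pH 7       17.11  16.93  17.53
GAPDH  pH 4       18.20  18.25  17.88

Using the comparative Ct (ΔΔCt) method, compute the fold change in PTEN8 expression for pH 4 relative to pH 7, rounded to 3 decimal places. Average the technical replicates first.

0.043

Mean Ct: PTEN8 pH 7 26.150; PTEN8 pH 4 31.620; GAPDH pH 7 17.190; GAPDH pH 4 18.110
ΔCt(pH 7) = 26.150 − 17.190 = 8.960
ΔCt(pH 4) = 31.620 − 18.110 = 13.510
ΔΔCt = 13.510 − 8.960 = 4.550
Fold change = 2^(−4.550) = 0.0427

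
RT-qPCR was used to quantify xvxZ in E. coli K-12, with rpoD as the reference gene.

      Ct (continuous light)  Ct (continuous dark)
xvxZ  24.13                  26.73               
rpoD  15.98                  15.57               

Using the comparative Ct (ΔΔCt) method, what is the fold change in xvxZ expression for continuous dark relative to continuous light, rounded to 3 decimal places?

ΔCt(continuous light) = 24.130 − 15.980 = 8.150
ΔCt(continuous dark) = 26.730 − 15.570 = 11.160
ΔΔCt = 11.160 − 8.150 = 3.010
Fold change = 2^(−3.010) = 0.1241

0.124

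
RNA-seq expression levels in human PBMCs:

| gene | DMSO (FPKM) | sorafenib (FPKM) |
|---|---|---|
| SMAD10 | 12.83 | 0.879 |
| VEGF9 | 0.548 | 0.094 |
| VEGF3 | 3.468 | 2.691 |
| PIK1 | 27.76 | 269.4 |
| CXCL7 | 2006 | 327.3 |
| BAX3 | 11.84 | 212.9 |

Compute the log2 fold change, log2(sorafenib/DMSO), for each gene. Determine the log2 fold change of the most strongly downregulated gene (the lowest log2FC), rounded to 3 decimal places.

log2(0.879/12.83) = -3.868  (SMAD10)
log2(0.094/0.548) = -2.543  (VEGF9)
log2(2.691/3.468) = -0.366  (VEGF3)
log2(269.4/27.76) = 3.279  (PIK1)
log2(327.3/2006) = -2.616  (CXCL7)
log2(212.9/11.84) = 4.168  (BAX3)
SMAD10 is most strongly downregulated.

-3.868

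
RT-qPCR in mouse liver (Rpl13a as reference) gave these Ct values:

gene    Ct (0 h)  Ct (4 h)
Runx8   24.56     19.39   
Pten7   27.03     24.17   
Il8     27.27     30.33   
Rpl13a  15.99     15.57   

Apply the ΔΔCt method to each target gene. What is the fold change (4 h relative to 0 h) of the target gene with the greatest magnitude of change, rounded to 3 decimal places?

26.909

Runx8: ΔΔCt = (19.39−15.57) − (24.56−15.99) = 3.82 − 8.57 = -4.75; fold change = 2^4.75 = 26.909
Pten7: ΔΔCt = (24.17−15.57) − (27.03−15.99) = 8.60 − 11.04 = -2.44; fold change = 2^2.44 = 5.426
Il8: ΔΔCt = (30.33−15.57) − (27.27−15.99) = 14.76 − 11.28 = 3.48; fold change = 2^-3.48 = 0.090
Runx8 has the largest |ΔΔCt| = 4.75.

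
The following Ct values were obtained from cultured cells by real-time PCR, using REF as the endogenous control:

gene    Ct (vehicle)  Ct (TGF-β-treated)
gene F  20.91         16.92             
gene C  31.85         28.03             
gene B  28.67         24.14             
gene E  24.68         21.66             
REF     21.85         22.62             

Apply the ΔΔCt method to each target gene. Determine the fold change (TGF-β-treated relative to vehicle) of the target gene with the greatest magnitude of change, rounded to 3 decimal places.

gene F: ΔΔCt = (16.92−22.62) − (20.91−21.85) = -5.70 − (-0.94) = -4.76; fold change = 2^4.76 = 27.096
gene C: ΔΔCt = (28.03−22.62) − (31.85−21.85) = 5.41 − 10.00 = -4.59; fold change = 2^4.59 = 24.084
gene B: ΔΔCt = (24.14−22.62) − (28.67−21.85) = 1.52 − 6.82 = -5.30; fold change = 2^5.30 = 39.397
gene E: ΔΔCt = (21.66−22.62) − (24.68−21.85) = -0.96 − 2.83 = -3.79; fold change = 2^3.79 = 13.833
gene B has the largest |ΔΔCt| = 5.30.

39.397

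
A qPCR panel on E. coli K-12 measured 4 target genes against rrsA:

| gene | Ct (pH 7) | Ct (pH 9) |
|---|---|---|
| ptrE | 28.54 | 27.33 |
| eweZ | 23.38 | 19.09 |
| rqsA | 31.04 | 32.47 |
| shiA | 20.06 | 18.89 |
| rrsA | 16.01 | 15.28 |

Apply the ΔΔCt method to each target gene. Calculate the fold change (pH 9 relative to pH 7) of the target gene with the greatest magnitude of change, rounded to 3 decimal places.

ptrE: ΔΔCt = (27.33−15.28) − (28.54−16.01) = 12.05 − 12.53 = -0.48; fold change = 2^0.48 = 1.395
eweZ: ΔΔCt = (19.09−15.28) − (23.38−16.01) = 3.81 − 7.37 = -3.56; fold change = 2^3.56 = 11.794
rqsA: ΔΔCt = (32.47−15.28) − (31.04−16.01) = 17.19 − 15.03 = 2.16; fold change = 2^-2.16 = 0.224
shiA: ΔΔCt = (18.89−15.28) − (20.06−16.01) = 3.61 − 4.05 = -0.44; fold change = 2^0.44 = 1.357
eweZ has the largest |ΔΔCt| = 3.56.

11.794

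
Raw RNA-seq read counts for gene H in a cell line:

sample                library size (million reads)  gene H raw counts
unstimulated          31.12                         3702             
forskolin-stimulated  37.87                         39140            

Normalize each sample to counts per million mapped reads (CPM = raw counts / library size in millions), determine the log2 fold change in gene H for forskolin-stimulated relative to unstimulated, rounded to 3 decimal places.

3.119

CPM(unstimulated) = 3702 / 31.12 = 118.9589
CPM(forskolin-stimulated) = 39140 / 37.87 = 1033.5358
Fold change = 1033.5358 / 118.9589 = 8.68818
log2(8.68818) = 3.1191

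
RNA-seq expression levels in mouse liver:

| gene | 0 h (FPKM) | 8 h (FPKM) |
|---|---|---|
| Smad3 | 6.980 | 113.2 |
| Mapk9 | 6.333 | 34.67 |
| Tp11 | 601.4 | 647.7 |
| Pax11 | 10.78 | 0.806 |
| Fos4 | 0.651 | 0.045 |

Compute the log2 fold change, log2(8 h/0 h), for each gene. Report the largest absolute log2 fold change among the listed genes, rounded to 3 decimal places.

4.020

log2(113.2/6.980) = 4.020  (Smad3)
log2(34.67/6.333) = 2.453  (Mapk9)
log2(647.7/601.4) = 0.107  (Tp11)
log2(0.806/10.78) = -3.741  (Pax11)
log2(0.045/0.651) = -3.855  (Fos4)
The largest magnitude belongs to Smad3.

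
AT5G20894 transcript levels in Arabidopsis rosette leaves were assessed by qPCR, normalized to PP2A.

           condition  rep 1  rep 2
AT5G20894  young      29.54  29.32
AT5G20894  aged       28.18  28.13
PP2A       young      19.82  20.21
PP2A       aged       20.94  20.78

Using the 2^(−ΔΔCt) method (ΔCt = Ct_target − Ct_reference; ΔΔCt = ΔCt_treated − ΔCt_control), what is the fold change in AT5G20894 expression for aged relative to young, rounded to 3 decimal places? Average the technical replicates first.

4.347

Mean Ct: AT5G20894 young 29.430; AT5G20894 aged 28.155; PP2A young 20.015; PP2A aged 20.860
ΔCt(young) = 29.430 − 20.015 = 9.415
ΔCt(aged) = 28.155 − 20.860 = 7.295
ΔΔCt = 7.295 − 9.415 = -2.120
Fold change = 2^(−(-2.120)) = 2^2.120 = 4.3469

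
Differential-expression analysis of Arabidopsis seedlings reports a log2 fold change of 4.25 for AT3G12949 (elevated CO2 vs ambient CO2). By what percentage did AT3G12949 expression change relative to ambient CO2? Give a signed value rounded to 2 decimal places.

1802.73%

Fold change = 2^(4.25) = 19.0273
Percent change = (FC − 1) × 100% = (19.0273 − 1) × 100 = 1802.73%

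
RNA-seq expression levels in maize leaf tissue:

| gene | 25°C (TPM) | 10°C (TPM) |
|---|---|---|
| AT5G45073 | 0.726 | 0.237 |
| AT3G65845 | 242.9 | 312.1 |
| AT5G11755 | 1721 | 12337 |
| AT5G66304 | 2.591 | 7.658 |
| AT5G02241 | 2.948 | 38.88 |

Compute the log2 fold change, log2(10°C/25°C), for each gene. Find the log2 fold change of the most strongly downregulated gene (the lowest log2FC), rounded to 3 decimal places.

-1.615

log2(0.237/0.726) = -1.615  (AT5G45073)
log2(312.1/242.9) = 0.362  (AT3G65845)
log2(12337/1721) = 2.842  (AT5G11755)
log2(7.658/2.591) = 1.563  (AT5G66304)
log2(38.88/2.948) = 3.721  (AT5G02241)
AT5G45073 is most strongly downregulated.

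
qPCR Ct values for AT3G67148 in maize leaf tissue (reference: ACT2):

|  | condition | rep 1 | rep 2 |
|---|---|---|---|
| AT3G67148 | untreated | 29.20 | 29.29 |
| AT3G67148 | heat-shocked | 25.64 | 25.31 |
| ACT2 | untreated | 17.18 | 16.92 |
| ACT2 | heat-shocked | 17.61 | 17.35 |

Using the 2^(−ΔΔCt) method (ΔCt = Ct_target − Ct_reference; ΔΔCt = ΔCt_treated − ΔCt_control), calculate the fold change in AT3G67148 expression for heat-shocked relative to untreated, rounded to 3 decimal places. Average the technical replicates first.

Mean Ct: AT3G67148 untreated 29.245; AT3G67148 heat-shocked 25.475; ACT2 untreated 17.050; ACT2 heat-shocked 17.480
ΔCt(untreated) = 29.245 − 17.050 = 12.195
ΔCt(heat-shocked) = 25.475 − 17.480 = 7.995
ΔΔCt = 7.995 − 12.195 = -4.200
Fold change = 2^(−(-4.200)) = 2^4.200 = 18.3792

18.379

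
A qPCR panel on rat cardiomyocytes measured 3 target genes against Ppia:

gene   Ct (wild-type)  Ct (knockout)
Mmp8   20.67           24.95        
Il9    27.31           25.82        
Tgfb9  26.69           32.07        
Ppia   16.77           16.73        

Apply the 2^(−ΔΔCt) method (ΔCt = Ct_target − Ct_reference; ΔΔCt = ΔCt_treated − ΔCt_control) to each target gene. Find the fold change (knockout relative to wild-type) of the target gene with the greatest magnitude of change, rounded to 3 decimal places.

Mmp8: ΔΔCt = (24.95−16.73) − (20.67−16.77) = 8.22 − 3.90 = 4.32; fold change = 2^-4.32 = 0.050
Il9: ΔΔCt = (25.82−16.73) − (27.31−16.77) = 9.09 − 10.54 = -1.45; fold change = 2^1.45 = 2.732
Tgfb9: ΔΔCt = (32.07−16.73) − (26.69−16.77) = 15.34 − 9.92 = 5.42; fold change = 2^-5.42 = 0.023
Tgfb9 has the largest |ΔΔCt| = 5.42.

0.023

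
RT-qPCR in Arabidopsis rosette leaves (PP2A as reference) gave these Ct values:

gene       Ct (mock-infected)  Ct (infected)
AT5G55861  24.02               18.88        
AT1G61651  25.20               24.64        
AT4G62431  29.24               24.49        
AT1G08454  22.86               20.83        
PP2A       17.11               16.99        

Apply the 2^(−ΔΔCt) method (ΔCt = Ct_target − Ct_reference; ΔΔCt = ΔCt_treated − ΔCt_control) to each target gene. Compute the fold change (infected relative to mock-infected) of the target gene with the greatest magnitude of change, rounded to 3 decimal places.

AT5G55861: ΔΔCt = (18.88−16.99) − (24.02−17.11) = 1.89 − 6.91 = -5.02; fold change = 2^5.02 = 32.447
AT1G61651: ΔΔCt = (24.64−16.99) − (25.20−17.11) = 7.65 − 8.09 = -0.44; fold change = 2^0.44 = 1.357
AT4G62431: ΔΔCt = (24.49−16.99) − (29.24−17.11) = 7.50 − 12.13 = -4.63; fold change = 2^4.63 = 24.761
AT1G08454: ΔΔCt = (20.83−16.99) − (22.86−17.11) = 3.84 − 5.75 = -1.91; fold change = 2^1.91 = 3.758
AT5G55861 has the largest |ΔΔCt| = 5.02.

32.447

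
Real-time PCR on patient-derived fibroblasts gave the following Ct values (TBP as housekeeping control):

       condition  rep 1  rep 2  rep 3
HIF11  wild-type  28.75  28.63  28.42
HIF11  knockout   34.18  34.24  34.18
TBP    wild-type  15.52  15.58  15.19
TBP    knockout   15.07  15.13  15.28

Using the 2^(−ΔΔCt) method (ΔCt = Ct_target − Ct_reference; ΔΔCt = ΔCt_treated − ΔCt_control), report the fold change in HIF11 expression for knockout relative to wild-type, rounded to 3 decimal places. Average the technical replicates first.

Mean Ct: HIF11 wild-type 28.600; HIF11 knockout 34.200; TBP wild-type 15.430; TBP knockout 15.160
ΔCt(wild-type) = 28.600 − 15.430 = 13.170
ΔCt(knockout) = 34.200 − 15.160 = 19.040
ΔΔCt = 19.040 − 13.170 = 5.870
Fold change = 2^(−5.870) = 0.0171

0.017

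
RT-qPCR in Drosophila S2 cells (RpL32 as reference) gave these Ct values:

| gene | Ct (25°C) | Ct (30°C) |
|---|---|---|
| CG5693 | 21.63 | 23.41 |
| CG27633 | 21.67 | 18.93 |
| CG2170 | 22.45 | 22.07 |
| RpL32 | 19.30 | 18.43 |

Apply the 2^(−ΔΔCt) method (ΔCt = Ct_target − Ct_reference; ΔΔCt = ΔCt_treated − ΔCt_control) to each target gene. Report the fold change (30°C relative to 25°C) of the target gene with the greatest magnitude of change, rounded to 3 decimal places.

CG5693: ΔΔCt = (23.41−18.43) − (21.63−19.30) = 4.98 − 2.33 = 2.65; fold change = 2^-2.65 = 0.159
CG27633: ΔΔCt = (18.93−18.43) − (21.67−19.30) = 0.50 − 2.37 = -1.87; fold change = 2^1.87 = 3.655
CG2170: ΔΔCt = (22.07−18.43) − (22.45−19.30) = 3.64 − 3.15 = 0.49; fold change = 2^-0.49 = 0.712
CG5693 has the largest |ΔΔCt| = 2.65.

0.159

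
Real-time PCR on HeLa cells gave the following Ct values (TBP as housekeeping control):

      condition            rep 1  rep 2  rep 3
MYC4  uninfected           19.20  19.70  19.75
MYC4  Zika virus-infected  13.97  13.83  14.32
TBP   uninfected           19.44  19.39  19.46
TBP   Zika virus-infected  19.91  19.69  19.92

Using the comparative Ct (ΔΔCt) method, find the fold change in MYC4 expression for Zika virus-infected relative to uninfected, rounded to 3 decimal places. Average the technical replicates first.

60.548

Mean Ct: MYC4 uninfected 19.550; MYC4 Zika virus-infected 14.040; TBP uninfected 19.430; TBP Zika virus-infected 19.840
ΔCt(uninfected) = 19.550 − 19.430 = 0.120
ΔCt(Zika virus-infected) = 14.040 − 19.840 = -5.800
ΔΔCt = -5.800 − 0.120 = -5.920
Fold change = 2^(−(-5.920)) = 2^5.920 = 60.5477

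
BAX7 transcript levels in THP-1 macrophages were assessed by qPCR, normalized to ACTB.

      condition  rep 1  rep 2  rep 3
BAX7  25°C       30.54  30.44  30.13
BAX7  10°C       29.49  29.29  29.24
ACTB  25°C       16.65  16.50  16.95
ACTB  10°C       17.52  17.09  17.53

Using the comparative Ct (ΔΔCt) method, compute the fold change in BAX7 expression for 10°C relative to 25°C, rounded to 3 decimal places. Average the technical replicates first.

Mean Ct: BAX7 25°C 30.370; BAX7 10°C 29.340; ACTB 25°C 16.700; ACTB 10°C 17.380
ΔCt(25°C) = 30.370 − 16.700 = 13.670
ΔCt(10°C) = 29.340 − 17.380 = 11.960
ΔΔCt = 11.960 − 13.670 = -1.710
Fold change = 2^(−(-1.710)) = 2^1.710 = 3.2716

3.272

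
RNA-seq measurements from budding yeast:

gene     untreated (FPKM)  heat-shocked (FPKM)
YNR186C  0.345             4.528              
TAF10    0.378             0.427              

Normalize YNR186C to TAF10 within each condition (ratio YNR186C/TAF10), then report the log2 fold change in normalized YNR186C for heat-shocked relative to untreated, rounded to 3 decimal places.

YNR186C/TAF10 (untreated) = 0.345 / 0.378 = 0.9127
YNR186C/TAF10 (heat-shocked) = 4.528 / 0.427 = 10.604
Fold change = 10.604 / 0.9127 = 11.6185
log2(11.6185) = 3.5384

3.538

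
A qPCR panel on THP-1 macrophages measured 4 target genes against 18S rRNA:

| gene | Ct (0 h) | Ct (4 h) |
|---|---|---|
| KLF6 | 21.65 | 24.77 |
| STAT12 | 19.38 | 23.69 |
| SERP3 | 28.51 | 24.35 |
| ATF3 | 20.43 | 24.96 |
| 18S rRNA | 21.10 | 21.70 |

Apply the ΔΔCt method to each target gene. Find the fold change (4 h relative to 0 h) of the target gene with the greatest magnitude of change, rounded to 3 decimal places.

KLF6: ΔΔCt = (24.77−21.70) − (21.65−21.10) = 3.07 − 0.55 = 2.52; fold change = 2^-2.52 = 0.174
STAT12: ΔΔCt = (23.69−21.70) − (19.38−21.10) = 1.99 − (-1.72) = 3.71; fold change = 2^-3.71 = 0.076
SERP3: ΔΔCt = (24.35−21.70) − (28.51−21.10) = 2.65 − 7.41 = -4.76; fold change = 2^4.76 = 27.096
ATF3: ΔΔCt = (24.96−21.70) − (20.43−21.10) = 3.26 − (-0.67) = 3.93; fold change = 2^-3.93 = 0.066
SERP3 has the largest |ΔΔCt| = 4.76.

27.096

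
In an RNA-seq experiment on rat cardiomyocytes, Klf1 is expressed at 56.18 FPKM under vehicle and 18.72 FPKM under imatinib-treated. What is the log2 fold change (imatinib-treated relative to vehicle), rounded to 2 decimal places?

-1.59

Fold change = 18.72 / 56.18 = 0.3332
log2(0.3332) = -1.585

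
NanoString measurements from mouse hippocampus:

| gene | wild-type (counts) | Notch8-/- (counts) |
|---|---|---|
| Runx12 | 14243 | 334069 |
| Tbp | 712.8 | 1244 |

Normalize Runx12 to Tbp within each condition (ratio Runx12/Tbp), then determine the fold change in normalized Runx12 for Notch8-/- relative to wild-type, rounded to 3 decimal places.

13.439

Runx12/Tbp (wild-type) = 14243 / 712.8 = 19.982
Runx12/Tbp (Notch8-/-) = 334069 / 1244 = 268.54
Fold change = 268.54 / 19.982 = 13.4395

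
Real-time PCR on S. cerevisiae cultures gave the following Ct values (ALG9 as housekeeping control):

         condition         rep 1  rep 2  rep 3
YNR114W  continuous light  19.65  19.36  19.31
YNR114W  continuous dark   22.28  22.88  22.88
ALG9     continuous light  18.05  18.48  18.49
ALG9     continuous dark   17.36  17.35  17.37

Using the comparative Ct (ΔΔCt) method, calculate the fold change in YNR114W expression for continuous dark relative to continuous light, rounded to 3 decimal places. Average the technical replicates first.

Mean Ct: YNR114W continuous light 19.440; YNR114W continuous dark 22.680; ALG9 continuous light 18.340; ALG9 continuous dark 17.360
ΔCt(continuous light) = 19.440 − 18.340 = 1.100
ΔCt(continuous dark) = 22.680 − 17.360 = 5.320
ΔΔCt = 5.320 − 1.100 = 4.220
Fold change = 2^(−4.220) = 0.0537

0.054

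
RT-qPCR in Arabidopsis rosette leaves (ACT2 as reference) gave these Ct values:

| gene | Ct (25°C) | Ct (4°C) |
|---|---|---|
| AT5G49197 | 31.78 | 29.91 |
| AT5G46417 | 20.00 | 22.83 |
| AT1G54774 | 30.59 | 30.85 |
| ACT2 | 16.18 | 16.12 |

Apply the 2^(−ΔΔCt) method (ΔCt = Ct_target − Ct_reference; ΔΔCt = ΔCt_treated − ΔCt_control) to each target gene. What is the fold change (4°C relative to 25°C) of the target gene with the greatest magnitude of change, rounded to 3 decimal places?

0.135

AT5G49197: ΔΔCt = (29.91−16.12) − (31.78−16.18) = 13.79 − 15.60 = -1.81; fold change = 2^1.81 = 3.506
AT5G46417: ΔΔCt = (22.83−16.12) − (20.00−16.18) = 6.71 − 3.82 = 2.89; fold change = 2^-2.89 = 0.135
AT1G54774: ΔΔCt = (30.85−16.12) − (30.59−16.18) = 14.73 − 14.41 = 0.32; fold change = 2^-0.32 = 0.801
AT5G46417 has the largest |ΔΔCt| = 2.89.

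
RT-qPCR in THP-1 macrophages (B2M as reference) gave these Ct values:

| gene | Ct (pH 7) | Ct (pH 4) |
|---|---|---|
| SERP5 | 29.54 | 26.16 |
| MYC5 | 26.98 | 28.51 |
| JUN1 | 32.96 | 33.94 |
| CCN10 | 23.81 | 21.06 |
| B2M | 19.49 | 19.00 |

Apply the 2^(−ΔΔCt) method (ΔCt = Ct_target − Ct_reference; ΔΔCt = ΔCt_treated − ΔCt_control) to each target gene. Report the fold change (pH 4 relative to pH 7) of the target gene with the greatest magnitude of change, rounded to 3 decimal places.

7.413

SERP5: ΔΔCt = (26.16−19.00) − (29.54−19.49) = 7.16 − 10.05 = -2.89; fold change = 2^2.89 = 7.413
MYC5: ΔΔCt = (28.51−19.00) − (26.98−19.49) = 9.51 − 7.49 = 2.02; fold change = 2^-2.02 = 0.247
JUN1: ΔΔCt = (33.94−19.00) − (32.96−19.49) = 14.94 − 13.47 = 1.47; fold change = 2^-1.47 = 0.361
CCN10: ΔΔCt = (21.06−19.00) − (23.81−19.49) = 2.06 − 4.32 = -2.26; fold change = 2^2.26 = 4.790
SERP5 has the largest |ΔΔCt| = 2.89.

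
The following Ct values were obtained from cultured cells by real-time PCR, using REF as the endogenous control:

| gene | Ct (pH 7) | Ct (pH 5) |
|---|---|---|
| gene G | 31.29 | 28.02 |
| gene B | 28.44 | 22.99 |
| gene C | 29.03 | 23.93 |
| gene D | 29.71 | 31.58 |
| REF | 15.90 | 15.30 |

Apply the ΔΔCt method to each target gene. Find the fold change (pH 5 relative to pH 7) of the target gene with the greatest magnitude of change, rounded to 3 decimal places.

gene G: ΔΔCt = (28.02−15.30) − (31.29−15.90) = 12.72 − 15.39 = -2.67; fold change = 2^2.67 = 6.364
gene B: ΔΔCt = (22.99−15.30) − (28.44−15.90) = 7.69 − 12.54 = -4.85; fold change = 2^4.85 = 28.840
gene C: ΔΔCt = (23.93−15.30) − (29.03−15.90) = 8.63 − 13.13 = -4.50; fold change = 2^4.50 = 22.627
gene D: ΔΔCt = (31.58−15.30) − (29.71−15.90) = 16.28 − 13.81 = 2.47; fold change = 2^-2.47 = 0.180
gene B has the largest |ΔΔCt| = 4.85.

28.840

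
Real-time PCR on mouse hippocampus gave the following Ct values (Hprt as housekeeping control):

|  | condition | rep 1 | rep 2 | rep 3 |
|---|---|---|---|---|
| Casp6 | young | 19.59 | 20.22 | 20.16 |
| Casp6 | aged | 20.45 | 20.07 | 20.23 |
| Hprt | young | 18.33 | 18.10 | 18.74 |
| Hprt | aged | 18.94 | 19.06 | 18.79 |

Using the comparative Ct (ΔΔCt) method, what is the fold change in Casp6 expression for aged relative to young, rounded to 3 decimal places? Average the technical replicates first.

Mean Ct: Casp6 young 19.990; Casp6 aged 20.250; Hprt young 18.390; Hprt aged 18.930
ΔCt(young) = 19.990 − 18.390 = 1.600
ΔCt(aged) = 20.250 − 18.930 = 1.320
ΔΔCt = 1.320 − 1.600 = -0.280
Fold change = 2^(−(-0.280)) = 2^0.280 = 1.2142

1.214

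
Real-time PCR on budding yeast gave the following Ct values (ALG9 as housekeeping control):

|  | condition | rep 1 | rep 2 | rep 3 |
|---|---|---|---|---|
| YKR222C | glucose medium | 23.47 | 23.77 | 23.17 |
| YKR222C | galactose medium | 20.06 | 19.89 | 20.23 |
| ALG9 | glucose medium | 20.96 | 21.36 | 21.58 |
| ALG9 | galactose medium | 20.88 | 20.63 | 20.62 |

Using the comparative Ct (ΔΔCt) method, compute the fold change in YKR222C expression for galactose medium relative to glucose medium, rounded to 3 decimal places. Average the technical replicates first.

7.062

Mean Ct: YKR222C glucose medium 23.470; YKR222C galactose medium 20.060; ALG9 glucose medium 21.300; ALG9 galactose medium 20.710
ΔCt(glucose medium) = 23.470 − 21.300 = 2.170
ΔCt(galactose medium) = 20.060 − 20.710 = -0.650
ΔΔCt = -0.650 − 2.170 = -2.820
Fold change = 2^(−(-2.820)) = 2^2.820 = 7.0616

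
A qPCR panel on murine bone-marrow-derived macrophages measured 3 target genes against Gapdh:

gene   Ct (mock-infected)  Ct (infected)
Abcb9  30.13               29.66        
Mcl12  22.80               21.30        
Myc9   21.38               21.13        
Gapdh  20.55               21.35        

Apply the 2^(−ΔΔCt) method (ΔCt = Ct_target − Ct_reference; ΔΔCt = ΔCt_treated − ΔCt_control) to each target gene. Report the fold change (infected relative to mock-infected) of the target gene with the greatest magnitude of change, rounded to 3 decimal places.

Abcb9: ΔΔCt = (29.66−21.35) − (30.13−20.55) = 8.31 − 9.58 = -1.27; fold change = 2^1.27 = 2.412
Mcl12: ΔΔCt = (21.30−21.35) − (22.80−20.55) = -0.05 − 2.25 = -2.30; fold change = 2^2.30 = 4.925
Myc9: ΔΔCt = (21.13−21.35) − (21.38−20.55) = -0.22 − 0.83 = -1.05; fold change = 2^1.05 = 2.071
Mcl12 has the largest |ΔΔCt| = 2.30.

4.925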